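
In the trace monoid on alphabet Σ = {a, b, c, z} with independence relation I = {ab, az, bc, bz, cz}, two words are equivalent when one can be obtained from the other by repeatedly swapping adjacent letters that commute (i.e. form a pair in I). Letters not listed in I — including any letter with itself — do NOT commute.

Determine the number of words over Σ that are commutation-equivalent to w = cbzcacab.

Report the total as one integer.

0(c) covers ∅
1(b) covers ∅
2(z) covers ∅
3(c) covers 0:c
4(a) covers 3:c
5(c) covers 4:a
6(a) covers 5:c
7(b) covers 1:b
floor of heap: 0:c, 1:b, 2:z
completions by unplaced set U, small U first (add the entries for U minus each lowest piece of U):
  |U|=1: {2}:1  {6}:1  {7}:1
  |U|=2: {1,7}:1  {2,6}:2  {2,7}:2  {5,6}:1  {6,7}:2
  |U|=3: {1,2,7}:3  {1,6,7}:3  {2,5,6}:3  {2,6,7}:6  {4,5,6}:1  {5,6,7}:3
  |U|=4: {1,2,6,7}:12  {1,5,6,7}:6  {2,4,5,6}:4  {2,5,6,7}:12  {3,4,5,6}:1  {4,5,6,7}:4
  |U|=5: {0,3,4,5,6}:1  {1,2,5,6,7}:30  {1,4,5,6,7}:10  {2,3,4,5,6}:5  {2,4,5,6,7}:20  {3,4,5,6,7}:5
  |U|=6: {0,2,3,4,5,6}:6  {0,3,4,5,6,7}:6  {1,2,4,5,6,7}:60  {1,3,4,5,6,7}:15  {2,3,4,5,6,7}:30
  start at 0(c): 105
  start at 1(b): 42
  start at 2(z): 21
sum over floor = 168

168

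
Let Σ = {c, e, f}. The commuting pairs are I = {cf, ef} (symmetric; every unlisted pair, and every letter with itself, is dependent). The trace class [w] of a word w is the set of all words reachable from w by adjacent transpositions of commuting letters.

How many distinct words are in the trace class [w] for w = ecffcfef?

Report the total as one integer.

70

drop 0:e onto floor
drop 1:c onto {0:e}
drop 2:f onto floor
drop 3:f onto {2:f}
drop 4:c onto {1:c}
drop 5:f onto {3:f}
drop 6:e onto {4:c}
drop 7:f onto {5:f}
ground layer = {0:e, 2:f}
drop-orders for the pieces not yet dropped (sum over which currently-grounded one goes next):
  1 to go: {6} 1  {7} 1
  2 to go: {4,6} 1  {5,7} 1  {6,7} 2
  3 to go: {1,4,6} 1  {3,5,7} 1  {4,6,7} 3  {5,6,7} 3
  4 to go: {0,1,4,6} 1  {1,4,6,7} 4  {2,3,5,7} 1  {3,5,6,7} 4  {4,5,6,7} 6
  5 to go: {0,1,4,6,7} 5  {1,4,5,6,7} 10  {2,3,5,6,7} 5  {3,4,5,6,7} 10
  6 to go: {0,1,4,5,6,7} 15  {1,3,4,5,6,7} 20  {2,3,4,5,6,7} 15
  if 0:e drops first: 35 orders
  if 2:f drops first: 35 orders
heap linearizations: 70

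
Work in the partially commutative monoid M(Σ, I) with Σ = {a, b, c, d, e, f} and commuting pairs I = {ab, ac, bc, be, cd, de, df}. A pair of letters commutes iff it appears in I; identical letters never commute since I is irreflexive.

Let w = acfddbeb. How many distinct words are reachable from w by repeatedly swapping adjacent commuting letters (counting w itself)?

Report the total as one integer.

piece 0:a — minimal
piece 1:c — minimal
piece 2:f rests on {0:a, 1:c}
piece 3:d rests on {0:a}
piece 4:d rests on {3:d}
piece 5:b rests on {2:f, 4:d}
piece 6:e rests on {2:f}
piece 7:b rests on {5:b}
minimal pieces: {0:a, 1:c}
ways to finish when only these pieces remain (= sum over removing one remaining piece with nothing left below it):
  1 left: {6}→1  {7}→1
  2 left: {5,7}→1  {6,7}→2
  3 left: {4,5,7}→1  {5,6,7}→3
  4 left: {2,5,6,7}→3  {3,4,5,7}→1  {4,5,6,7}→4
  5 left: {1,2,5,6,7}→3  {2,4,5,6,7}→7  {3,4,5,6,7}→5
  6 left: {1,2,4,5,6,7}→10  {2,3,4,5,6,7}→12
  placing 0:a first → 22 extensions
  placing 1:c first → 12 extensions
total linear extensions = 34

34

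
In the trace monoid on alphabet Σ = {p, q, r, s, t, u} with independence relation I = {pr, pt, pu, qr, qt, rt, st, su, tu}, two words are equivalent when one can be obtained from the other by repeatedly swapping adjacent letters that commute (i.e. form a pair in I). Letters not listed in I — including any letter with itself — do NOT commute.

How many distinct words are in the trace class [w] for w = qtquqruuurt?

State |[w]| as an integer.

110

drop 0:q onto floor
drop 1:t onto floor
drop 2:q onto {0:q}
drop 3:u onto {2:q}
drop 4:q onto {3:u}
drop 5:r onto {3:u}
drop 6:u onto {4:q, 5:r}
drop 7:u onto {6:u}
drop 8:u onto {7:u}
drop 9:r onto {8:u}
drop 10:t onto {1:t}
ground layer = {0:q, 1:t}
drop-orders for the pieces not yet dropped (sum over which currently-grounded one goes next):
  1 to go: {9} 1  {10} 1
  2 to go: {1,10} 1  {8,9} 1  {9,10} 2
  3 to go: {1,9,10} 3  {7,8,9} 1  {8,9,10} 3
  4 to go: {1,8,9,10} 6  {6,7,8,9} 1  {7,8,9,10} 4
  5 to go: {1,7,8,9,10} 10  {4,6,7,8,9} 1  {5,6,7,8,9} 1  {6,7,8,9,10} 5
  6 to go: {1,6,7,8,9,10} 15  {4,5,6,7,8,9} 2  {4,6,7,8,9,10} 6  {5,6,7,8,9,10} 6
  7 to go: {1,4,6,7,8,9,10} 21  {1,5,6,7,8,9,10} 21  {3,4,5,6,7,8,9} 2  {4,5,6,7,8,9,10} 14
  8 to go: {1,4,5,6,7,8,9,10} 56  {2,3,4,5,6,7,8,9} 2  {3,4,5,6,7,8,9,10} 16
  9 to go: {0,2,3,4,5,6,7,8,9} 2  {1,3,4,5,6,7,8,9,10} 72  {2,3,4,5,6,7,8,9,10} 18
  if 0:q drops first: 90 orders
  if 1:t drops first: 20 orders
heap linearizations: 110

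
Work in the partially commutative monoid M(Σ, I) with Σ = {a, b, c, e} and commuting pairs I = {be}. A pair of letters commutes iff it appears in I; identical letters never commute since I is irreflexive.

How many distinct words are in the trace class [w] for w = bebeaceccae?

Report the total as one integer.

6

piece 0:b — minimal
piece 1:e — minimal
piece 2:b rests on {0:b}
piece 3:e rests on {1:e}
piece 4:a rests on {2:b, 3:e}
piece 5:c rests on {4:a}
piece 6:e rests on {5:c}
piece 7:c rests on {6:e}
piece 8:c rests on {7:c}
piece 9:a rests on {8:c}
piece 10:e rests on {9:a}
minimal pieces: {0:b, 1:e}
ways to finish when only these pieces remain (= sum over removing one remaining piece with nothing left below it):
  1 left: {10}→1
  2 left: {9,10}→1
  3 left: {8,9,10}→1
  4 left: {7,8,9,10}→1
  5 left: {6,7,8,9,10}→1
  6 left: {5,6,7,8,9,10}→1
  7 left: {4,5,6,7,8,9,10}→1
  8 left: {2,4,5,6,7,8,9,10}→1  {3,4,5,6,7,8,9,10}→1
  9 left: {0,2,4,5,6,7,8,9,10}→1  {1,3,4,5,6,7,8,9,10}→1  {2,3,4,5,6,7,8,9,10}→2
  placing 0:b first → 3 extensions
  placing 1:e first → 3 extensions
total linear extensions = 6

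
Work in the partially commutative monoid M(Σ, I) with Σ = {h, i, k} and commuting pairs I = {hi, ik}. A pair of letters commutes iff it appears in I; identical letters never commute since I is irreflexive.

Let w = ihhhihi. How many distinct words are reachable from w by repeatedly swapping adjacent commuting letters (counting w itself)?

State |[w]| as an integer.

#0=i has no predecessor
#1=h has no predecessor
#2=h depends on [1:h]
#3=h depends on [2:h]
#4=i depends on [0:i]
#5=h depends on [3:h]
#6=i depends on [4:i]
sources: [0:i, 1:h]
N(rest) = Σ N(rest − s) over sources s of rest; N(one piece) = 1:
  size 1 → [5]=1  [6]=1
  size 2 → [3,5]=1  [4,6]=1  [5,6]=2
  size 3 → [0,4,6]=1  [2,3,5]=1  [3,5,6]=3  [4,5,6]=3
  size 4 → [0,4,5,6]=4  [1,2,3,5]=1  [2,3,5,6]=4  [3,4,5,6]=6
  size 5 → [0,3,4,5,6]=10  [1,2,3,5,6]=5  [2,3,4,5,6]=10
  first=0(i) contributes 15
  first=1(h) contributes 20
|[w]| = 35

35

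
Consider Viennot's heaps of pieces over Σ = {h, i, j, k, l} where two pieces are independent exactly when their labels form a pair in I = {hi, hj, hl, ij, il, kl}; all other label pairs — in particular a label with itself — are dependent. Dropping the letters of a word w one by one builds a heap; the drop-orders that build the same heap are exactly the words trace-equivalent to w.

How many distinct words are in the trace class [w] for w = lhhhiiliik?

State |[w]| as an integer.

drop 0:l onto floor
drop 1:h onto floor
drop 2:h onto {1:h}
drop 3:h onto {2:h}
drop 4:i onto floor
drop 5:i onto {4:i}
drop 6:l onto {0:l}
drop 7:i onto {5:i}
drop 8:i onto {7:i}
drop 9:k onto {3:h, 8:i}
ground layer = {0:l, 1:h, 4:i}
drop-orders for the pieces not yet dropped (sum over which currently-grounded one goes next):
  1 to go: {6} 1  {9} 1
  2 to go: {0,6} 1  {3,9} 1  {6,9} 2  {8,9} 1
  3 to go: {0,6,9} 3  {2,3,9} 1  {3,6,9} 3  {3,8,9} 2  {6,8,9} 3  {7,8,9} 1
  4 to go: {0,3,6,9} 6  {0,6,8,9} 6  {1,2,3,9} 1  {2,3,6,9} 4  {2,3,8,9} 3  {3,6,8,9} 8  {3,7,8,9} 3  {5,7,8,9} 1  {6,7,8,9} 4
  5 to go: {0,2,3,6,9} 10  {0,3,6,8,9} 20  {0,6,7,8,9} 10  {1,2,3,6,9} 5  {1,2,3,8,9} 4  {2,3,6,8,9} 15  {2,3,7,8,9} 6  {3,5,7,8,9} 4  {3,6,7,8,9} 15  {4,5,7,8,9} 1  {5,6,7,8,9} 5
  6 to go: {0,1,2,3,6,9} 15  {0,2,3,6,8,9} 45  {0,3,6,7,8,9} 45  {0,5,6,7,8,9} 15  {1,2,3,6,8,9} 24  {1,2,3,7,8,9} 10  {2,3,5,7,8,9} 10  {2,3,6,7,8,9} 36  {3,4,5,7,8,9} 5  {3,5,6,7,8,9} 24  {4,5,6,7,8,9} 6
  7 to go: {0,1,2,3,6,8,9} 84  {0,2,3,6,7,8,9} 126  {0,3,5,6,7,8,9} 84  {0,4,5,6,7,8,9} 21  {1,2,3,5,7,8,9} 20  {1,2,3,6,7,8,9} 70  {2,3,4,5,7,8,9} 15  {2,3,5,6,7,8,9} 70  {3,4,5,6,7,8,9} 35
  8 to go: {0,1,2,3,6,7,8,9} 280  {0,2,3,5,6,7,8,9} 280  {0,3,4,5,6,7,8,9} 140  {1,2,3,4,5,7,8,9} 35  {1,2,3,5,6,7,8,9} 160  {2,3,4,5,6,7,8,9} 120
  if 0:l drops first: 315 orders
  if 1:h drops first: 540 orders
  if 4:i drops first: 720 orders
heap linearizations: 1575

1575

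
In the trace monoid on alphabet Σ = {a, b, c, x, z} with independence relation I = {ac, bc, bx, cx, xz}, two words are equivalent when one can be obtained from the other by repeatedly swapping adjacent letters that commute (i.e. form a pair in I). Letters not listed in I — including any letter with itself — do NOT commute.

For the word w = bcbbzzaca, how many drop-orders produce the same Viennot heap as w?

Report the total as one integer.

12

drop 0:b onto floor
drop 1:c onto floor
drop 2:b onto {0:b}
drop 3:b onto {2:b}
drop 4:z onto {1:c, 3:b}
drop 5:z onto {4:z}
drop 6:a onto {5:z}
drop 7:c onto {5:z}
drop 8:a onto {6:a}
ground layer = {0:b, 1:c}
drop-orders for the pieces not yet dropped (sum over which currently-grounded one goes next):
  1 to go: {7} 1  {8} 1
  2 to go: {6,8} 1  {7,8} 2
  3 to go: {6,7,8} 3
  4 to go: {5,6,7,8} 3
  5 to go: {4,5,6,7,8} 3
  6 to go: {1,4,5,6,7,8} 3  {3,4,5,6,7,8} 3
  7 to go: {1,3,4,5,6,7,8} 6  {2,3,4,5,6,7,8} 3
  if 0:b drops first: 9 orders
  if 1:c drops first: 3 orders
heap linearizations: 12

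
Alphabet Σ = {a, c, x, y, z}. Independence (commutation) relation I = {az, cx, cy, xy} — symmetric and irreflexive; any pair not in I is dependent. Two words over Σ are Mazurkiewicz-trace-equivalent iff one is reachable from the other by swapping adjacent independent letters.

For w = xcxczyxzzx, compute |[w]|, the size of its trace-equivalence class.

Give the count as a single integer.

drop 0:x onto floor
drop 1:c onto floor
drop 2:x onto {0:x}
drop 3:c onto {1:c}
drop 4:z onto {2:x, 3:c}
drop 5:y onto {4:z}
drop 6:x onto {4:z}
drop 7:z onto {5:y, 6:x}
drop 8:z onto {7:z}
drop 9:x onto {8:z}
ground layer = {0:x, 1:c}
drop-orders for the pieces not yet dropped (sum over which currently-grounded one goes next):
  1 to go: {9} 1
  2 to go: {8,9} 1
  3 to go: {7,8,9} 1
  4 to go: {5,7,8,9} 1  {6,7,8,9} 1
  5 to go: {5,6,7,8,9} 2
  6 to go: {4,5,6,7,8,9} 2
  7 to go: {2,4,5,6,7,8,9} 2  {3,4,5,6,7,8,9} 2
  8 to go: {0,2,4,5,6,7,8,9} 2  {1,3,4,5,6,7,8,9} 2  {2,3,4,5,6,7,8,9} 4
  if 0:x drops first: 6 orders
  if 1:c drops first: 6 orders
heap linearizations: 12

12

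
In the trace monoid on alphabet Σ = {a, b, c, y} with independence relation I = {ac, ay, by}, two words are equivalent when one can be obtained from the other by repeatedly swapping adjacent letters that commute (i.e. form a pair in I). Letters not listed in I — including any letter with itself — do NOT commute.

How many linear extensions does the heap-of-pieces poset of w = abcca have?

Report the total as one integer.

3

#0=a has no predecessor
#1=b depends on [0:a]
#2=c depends on [1:b]
#3=c depends on [2:c]
#4=a depends on [1:b]
sources: [0:a]
N(rest) = Σ N(rest − s) over sources s of rest; N(one piece) = 1:
  size 1 → [3]=1  [4]=1
  size 2 → [2,3]=1  [3,4]=2
  size 3 → [2,3,4]=3
  first=0(a) contributes 3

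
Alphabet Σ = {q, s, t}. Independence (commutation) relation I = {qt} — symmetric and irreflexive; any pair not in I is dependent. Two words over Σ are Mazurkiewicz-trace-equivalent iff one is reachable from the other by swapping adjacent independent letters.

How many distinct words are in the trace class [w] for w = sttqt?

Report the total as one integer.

#0=s has no predecessor
#1=t depends on [0:s]
#2=t depends on [1:t]
#3=q depends on [0:s]
#4=t depends on [2:t]
sources: [0:s]
N(rest) = Σ N(rest − s) over sources s of rest; N(one piece) = 1:
  size 1 → [3]=1  [4]=1
  size 2 → [2,4]=1  [3,4]=2
  size 3 → [1,2,4]=1  [2,3,4]=3
  first=0(s) contributes 4

4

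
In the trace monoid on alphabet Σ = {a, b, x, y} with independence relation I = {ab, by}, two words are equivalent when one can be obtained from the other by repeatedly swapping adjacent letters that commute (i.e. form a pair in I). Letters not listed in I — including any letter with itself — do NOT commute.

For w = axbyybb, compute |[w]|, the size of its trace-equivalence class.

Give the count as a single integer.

#0=a has no predecessor
#1=x depends on [0:a]
#2=b depends on [1:x]
#3=y depends on [1:x]
#4=y depends on [3:y]
#5=b depends on [2:b]
#6=b depends on [5:b]
sources: [0:a]
N(rest) = Σ N(rest − s) over sources s of rest; N(one piece) = 1:
  size 1 → [4]=1  [6]=1
  size 2 → [3,4]=1  [4,6]=2  [5,6]=1
  size 3 → [2,5,6]=1  [3,4,6]=3  [4,5,6]=3
  size 4 → [2,4,5,6]=4  [3,4,5,6]=6
  size 5 → [2,3,4,5,6]=10
  first=0(a) contributes 10

10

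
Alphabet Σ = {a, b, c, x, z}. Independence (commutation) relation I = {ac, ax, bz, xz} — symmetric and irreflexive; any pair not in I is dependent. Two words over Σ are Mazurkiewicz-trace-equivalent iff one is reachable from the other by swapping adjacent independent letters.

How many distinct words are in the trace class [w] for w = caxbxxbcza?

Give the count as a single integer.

piece 0:c — minimal
piece 1:a — minimal
piece 2:x rests on {0:c}
piece 3:b rests on {1:a, 2:x}
piece 4:x rests on {3:b}
piece 5:x rests on {4:x}
piece 6:b rests on {5:x}
piece 7:c rests on {6:b}
piece 8:z rests on {7:c}
piece 9:a rests on {8:z}
minimal pieces: {0:c, 1:a}
ways to finish when only these pieces remain (= sum over removing one remaining piece with nothing left below it):
  1 left: {9}→1
  2 left: {8,9}→1
  3 left: {7,8,9}→1
  4 left: {6,7,8,9}→1
  5 left: {5,6,7,8,9}→1
  6 left: {4,5,6,7,8,9}→1
  7 left: {3,4,5,6,7,8,9}→1
  8 left: {1,3,4,5,6,7,8,9}→1  {2,3,4,5,6,7,8,9}→1
  placing 0:c first → 2 extensions
  placing 1:a first → 1 extensions
total linear extensions = 3

3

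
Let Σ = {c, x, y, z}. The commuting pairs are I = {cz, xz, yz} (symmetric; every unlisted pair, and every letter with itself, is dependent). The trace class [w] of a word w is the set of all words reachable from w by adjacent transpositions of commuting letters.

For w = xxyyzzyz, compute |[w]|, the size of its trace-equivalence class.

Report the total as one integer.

56

0(x) covers ∅
1(x) covers 0:x
2(y) covers 1:x
3(y) covers 2:y
4(z) covers ∅
5(z) covers 4:z
6(y) covers 3:y
7(z) covers 5:z
floor of heap: 0:x, 4:z
completions by unplaced set U, small U first (add the entries for U minus each lowest piece of U):
  |U|=1: {6}:1  {7}:1
  |U|=2: {3,6}:1  {5,7}:1  {6,7}:2
  |U|=3: {2,3,6}:1  {3,6,7}:3  {4,5,7}:1  {5,6,7}:3
  |U|=4: {1,2,3,6}:1  {2,3,6,7}:4  {3,5,6,7}:6  {4,5,6,7}:4
  |U|=5: {0,1,2,3,6}:1  {1,2,3,6,7}:5  {2,3,5,6,7}:10  {3,4,5,6,7}:10
  |U|=6: {0,1,2,3,6,7}:6  {1,2,3,5,6,7}:15  {2,3,4,5,6,7}:20
  start at 0(x): 35
  start at 4(z): 21
sum over floor = 56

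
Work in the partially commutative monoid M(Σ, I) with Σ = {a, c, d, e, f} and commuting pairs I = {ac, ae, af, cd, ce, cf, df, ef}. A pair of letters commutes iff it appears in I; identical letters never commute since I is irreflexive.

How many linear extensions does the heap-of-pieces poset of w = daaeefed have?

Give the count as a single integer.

piece 0:d — minimal
piece 1:a rests on {0:d}
piece 2:a rests on {1:a}
piece 3:e rests on {0:d}
piece 4:e rests on {3:e}
piece 5:f — minimal
piece 6:e rests on {4:e}
piece 7:d rests on {2:a, 6:e}
minimal pieces: {0:d, 5:f}
ways to finish when only these pieces remain (= sum over removing one remaining piece with nothing left below it):
  1 left: {5}→1  {7}→1
  2 left: {2,7}→1  {5,7}→2  {6,7}→1
  3 left: {1,2,7}→1  {2,5,7}→3  {2,6,7}→2  {4,6,7}→1  {5,6,7}→3
  4 left: {1,2,5,7}→4  {1,2,6,7}→3  {2,4,6,7}→3  {2,5,6,7}→8  {3,4,6,7}→1  {4,5,6,7}→4
  5 left: {1,2,4,6,7}→6  {1,2,5,6,7}→15  {2,3,4,6,7}→4  {2,4,5,6,7}→15  {3,4,5,6,7}→5
  6 left: {1,2,3,4,6,7}→10  {1,2,4,5,6,7}→36  {2,3,4,5,6,7}→24
  placing 0:d first → 70 extensions
  placing 5:f first → 10 extensions
total linear extensions = 80

80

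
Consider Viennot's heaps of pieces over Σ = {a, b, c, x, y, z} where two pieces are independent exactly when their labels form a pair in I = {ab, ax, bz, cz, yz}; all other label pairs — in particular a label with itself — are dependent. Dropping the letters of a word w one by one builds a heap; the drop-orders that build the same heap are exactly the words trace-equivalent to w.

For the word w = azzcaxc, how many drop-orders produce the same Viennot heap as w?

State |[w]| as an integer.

6

piece 0:a — minimal
piece 1:z rests on {0:a}
piece 2:z rests on {1:z}
piece 3:c rests on {0:a}
piece 4:a rests on {2:z, 3:c}
piece 5:x rests on {2:z, 3:c}
piece 6:c rests on {4:a, 5:x}
minimal pieces: {0:a}
ways to finish when only these pieces remain (= sum over removing one remaining piece with nothing left below it):
  1 left: {6}→1
  2 left: {4,6}→1  {5,6}→1
  3 left: {4,5,6}→2
  4 left: {2,4,5,6}→2  {3,4,5,6}→2
  5 left: {1,2,4,5,6}→2  {2,3,4,5,6}→4
  placing 0:a first → 6 extensions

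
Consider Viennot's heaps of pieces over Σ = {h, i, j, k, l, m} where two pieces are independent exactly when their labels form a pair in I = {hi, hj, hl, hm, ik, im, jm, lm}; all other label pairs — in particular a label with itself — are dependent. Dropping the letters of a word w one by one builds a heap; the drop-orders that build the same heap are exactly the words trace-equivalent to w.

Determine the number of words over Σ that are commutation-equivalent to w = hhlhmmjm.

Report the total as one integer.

0(h) covers ∅
1(h) covers 0:h
2(l) covers ∅
3(h) covers 1:h
4(m) covers ∅
5(m) covers 4:m
6(j) covers 2:l
7(m) covers 5:m
floor of heap: 0:h, 2:l, 4:m
completions by unplaced set U, small U first (add the entries for U minus each lowest piece of U):
  |U|=1: {3}:1  {6}:1  {7}:1
  |U|=2: {1,3}:1  {2,6}:1  {3,6}:2  {3,7}:2  {5,7}:1  {6,7}:2
  |U|=3: {0,1,3}:1  {1,3,6}:3  {1,3,7}:3  {2,3,6}:3  {2,6,7}:3  {3,5,7}:3  {3,6,7}:6  {4,5,7}:1  {5,6,7}:3
  |U|=4: {0,1,3,6}:4  {0,1,3,7}:4  {1,2,3,6}:6  {1,3,5,7}:6  {1,3,6,7}:12  {2,3,6,7}:12  {2,5,6,7}:6  {3,4,5,7}:4  {3,5,6,7}:12  {4,5,6,7}:4
  |U|=5: {0,1,2,3,6}:10  {0,1,3,5,7}:10  {0,1,3,6,7}:20  {1,2,3,6,7}:30  {1,3,4,5,7}:10  {1,3,5,6,7}:30  {2,3,5,6,7}:30  {2,4,5,6,7}:10  {3,4,5,6,7}:20
  |U|=6: {0,1,2,3,6,7}:60  {0,1,3,4,5,7}:20  {0,1,3,5,6,7}:60  {1,2,3,5,6,7}:90  {1,3,4,5,6,7}:60  {2,3,4,5,6,7}:60
  start at 0(h): 210
  start at 2(l): 140
  start at 4(m): 210
sum over floor = 560

560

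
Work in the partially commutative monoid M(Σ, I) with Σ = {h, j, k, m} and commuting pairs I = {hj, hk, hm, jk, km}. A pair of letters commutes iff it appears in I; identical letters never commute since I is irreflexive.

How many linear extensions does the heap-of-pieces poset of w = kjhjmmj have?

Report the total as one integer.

42

#0=k has no predecessor
#1=j has no predecessor
#2=h has no predecessor
#3=j depends on [1:j]
#4=m depends on [3:j]
#5=m depends on [4:m]
#6=j depends on [5:m]
sources: [0:k, 1:j, 2:h]
N(rest) = Σ N(rest − s) over sources s of rest; N(one piece) = 1:
  size 1 → [0]=1  [2]=1  [6]=1
  size 2 → [0,2]=2  [0,6]=2  [2,6]=2  [5,6]=1
  size 3 → [0,2,6]=6  [0,5,6]=3  [2,5,6]=3  [4,5,6]=1
  size 4 → [0,2,5,6]=12  [0,4,5,6]=4  [2,4,5,6]=4  [3,4,5,6]=1
  size 5 → [0,2,4,5,6]=20  [0,3,4,5,6]=5  [1,3,4,5,6]=1  [2,3,4,5,6]=5
  first=0(k) contributes 6
  first=1(j) contributes 30
  first=2(h) contributes 6
|[w]| = 42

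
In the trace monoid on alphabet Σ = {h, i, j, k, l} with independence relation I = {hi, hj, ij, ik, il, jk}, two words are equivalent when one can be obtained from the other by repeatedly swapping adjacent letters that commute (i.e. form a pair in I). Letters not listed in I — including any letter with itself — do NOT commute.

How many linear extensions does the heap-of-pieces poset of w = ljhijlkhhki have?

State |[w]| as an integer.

#0=l has no predecessor
#1=j depends on [0:l]
#2=h depends on [0:l]
#3=i has no predecessor
#4=j depends on [1:j]
#5=l depends on [2:h, 4:j]
#6=k depends on [5:l]
#7=h depends on [6:k]
#8=h depends on [7:h]
#9=k depends on [8:h]
#10=i depends on [3:i]
sources: [0:l, 3:i]
N(rest) = Σ N(rest − s) over sources s of rest; N(one piece) = 1:
  size 1 → [9]=1  [10]=1
  size 2 → [3,10]=1  [8,9]=1  [9,10]=2
  size 3 → [3,9,10]=3  [7,8,9]=1  [8,9,10]=3
  size 4 → [3,8,9,10]=6  [6,7,8,9]=1  [7,8,9,10]=4
  size 5 → [3,7,8,9,10]=10  [5,6,7,8,9]=1  [6,7,8,9,10]=5
  size 6 → [2,5,6,7,8,9]=1  [3,6,7,8,9,10]=15  [4,5,6,7,8,9]=1  [5,6,7,8,9,10]=6
  size 7 → [1,4,5,6,7,8,9]=1  [2,4,5,6,7,8,9]=2  [2,5,6,7,8,9,10]=7  [3,5,6,7,8,9,10]=21  [4,5,6,7,8,9,10]=7
  size 8 → [1,2,4,5,6,7,8,9]=3  [1,4,5,6,7,8,9,10]=8  [2,3,5,6,7,8,9,10]=28  [2,4,5,6,7,8,9,10]=16  [3,4,5,6,7,8,9,10]=28
  size 9 → [0,1,2,4,5,6,7,8,9]=3  [1,2,4,5,6,7,8,9,10]=27  [1,3,4,5,6,7,8,9,10]=36  [2,3,4,5,6,7,8,9,10]=72
  first=0(l) contributes 135
  first=3(i) contributes 30
|[w]| = 165

165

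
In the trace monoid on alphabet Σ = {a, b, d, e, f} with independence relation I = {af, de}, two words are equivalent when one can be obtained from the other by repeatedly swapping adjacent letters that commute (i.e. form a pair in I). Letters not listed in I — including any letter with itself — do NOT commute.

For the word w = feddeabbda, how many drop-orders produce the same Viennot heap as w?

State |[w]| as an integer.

piece 0:f — minimal
piece 1:e rests on {0:f}
piece 2:d rests on {0:f}
piece 3:d rests on {2:d}
piece 4:e rests on {1:e}
piece 5:a rests on {3:d, 4:e}
piece 6:b rests on {5:a}
piece 7:b rests on {6:b}
piece 8:d rests on {7:b}
piece 9:a rests on {8:d}
minimal pieces: {0:f}
ways to finish when only these pieces remain (= sum over removing one remaining piece with nothing left below it):
  1 left: {9}→1
  2 left: {8,9}→1
  3 left: {7,8,9}→1
  4 left: {6,7,8,9}→1
  5 left: {5,6,7,8,9}→1
  6 left: {3,5,6,7,8,9}→1  {4,5,6,7,8,9}→1
  7 left: {1,4,5,6,7,8,9}→1  {2,3,5,6,7,8,9}→1  {3,4,5,6,7,8,9}→2
  8 left: {1,3,4,5,6,7,8,9}→3  {2,3,4,5,6,7,8,9}→3
  placing 0:f first → 6 extensions

6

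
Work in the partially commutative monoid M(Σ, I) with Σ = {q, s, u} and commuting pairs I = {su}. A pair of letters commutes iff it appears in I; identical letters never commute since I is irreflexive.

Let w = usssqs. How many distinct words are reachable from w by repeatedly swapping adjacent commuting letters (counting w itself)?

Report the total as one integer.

4

piece 0:u — minimal
piece 1:s — minimal
piece 2:s rests on {1:s}
piece 3:s rests on {2:s}
piece 4:q rests on {0:u, 3:s}
piece 5:s rests on {4:q}
minimal pieces: {0:u, 1:s}
ways to finish when only these pieces remain (= sum over removing one remaining piece with nothing left below it):
  1 left: {5}→1
  2 left: {4,5}→1
  3 left: {0,4,5}→1  {3,4,5}→1
  4 left: {0,3,4,5}→2  {2,3,4,5}→1
  placing 0:u first → 1 extensions
  placing 1:s first → 3 extensions
total linear extensions = 4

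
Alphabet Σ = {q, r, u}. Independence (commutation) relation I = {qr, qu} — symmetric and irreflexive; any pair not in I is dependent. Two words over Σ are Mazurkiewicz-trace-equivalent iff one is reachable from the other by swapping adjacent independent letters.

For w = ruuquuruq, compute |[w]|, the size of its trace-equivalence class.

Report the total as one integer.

36

#0=r has no predecessor
#1=u depends on [0:r]
#2=u depends on [1:u]
#3=q has no predecessor
#4=u depends on [2:u]
#5=u depends on [4:u]
#6=r depends on [5:u]
#7=u depends on [6:r]
#8=q depends on [3:q]
sources: [0:r, 3:q]
N(rest) = Σ N(rest − s) over sources s of rest; N(one piece) = 1:
  size 1 → [7]=1  [8]=1
  size 2 → [3,8]=1  [6,7]=1  [7,8]=2
  size 3 → [3,7,8]=3  [5,6,7]=1  [6,7,8]=3
  size 4 → [3,6,7,8]=6  [4,5,6,7]=1  [5,6,7,8]=4
  size 5 → [2,4,5,6,7]=1  [3,5,6,7,8]=10  [4,5,6,7,8]=5
  size 6 → [1,2,4,5,6,7]=1  [2,4,5,6,7,8]=6  [3,4,5,6,7,8]=15
  size 7 → [0,1,2,4,5,6,7]=1  [1,2,4,5,6,7,8]=7  [2,3,4,5,6,7,8]=21
  first=0(r) contributes 28
  first=3(q) contributes 8
|[w]| = 36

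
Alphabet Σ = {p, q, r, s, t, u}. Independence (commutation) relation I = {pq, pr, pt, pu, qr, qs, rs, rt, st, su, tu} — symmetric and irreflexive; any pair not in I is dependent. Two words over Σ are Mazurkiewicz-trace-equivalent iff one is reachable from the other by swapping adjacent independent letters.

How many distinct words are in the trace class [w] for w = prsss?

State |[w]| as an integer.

5

piece 0:p — minimal
piece 1:r — minimal
piece 2:s rests on {0:p}
piece 3:s rests on {2:s}
piece 4:s rests on {3:s}
minimal pieces: {0:p, 1:r}
ways to finish when only these pieces remain (= sum over removing one remaining piece with nothing left below it):
  1 left: {1}→1  {4}→1
  2 left: {1,4}→2  {3,4}→1
  3 left: {1,3,4}→3  {2,3,4}→1
  placing 0:p first → 4 extensions
  placing 1:r first → 1 extensions
total linear extensions = 5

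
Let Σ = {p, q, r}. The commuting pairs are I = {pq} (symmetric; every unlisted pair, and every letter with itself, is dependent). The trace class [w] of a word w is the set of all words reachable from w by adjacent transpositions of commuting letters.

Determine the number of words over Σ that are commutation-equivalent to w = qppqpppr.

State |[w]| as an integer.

piece 0:q — minimal
piece 1:p — minimal
piece 2:p rests on {1:p}
piece 3:q rests on {0:q}
piece 4:p rests on {2:p}
piece 5:p rests on {4:p}
piece 6:p rests on {5:p}
piece 7:r rests on {3:q, 6:p}
minimal pieces: {0:q, 1:p}
ways to finish when only these pieces remain (= sum over removing one remaining piece with nothing left below it):
  1 left: {7}→1
  2 left: {3,7}→1  {6,7}→1
  3 left: {0,3,7}→1  {3,6,7}→2  {5,6,7}→1
  4 left: {0,3,6,7}→3  {3,5,6,7}→3  {4,5,6,7}→1
  5 left: {0,3,5,6,7}→6  {2,4,5,6,7}→1  {3,4,5,6,7}→4
  6 left: {0,3,4,5,6,7}→10  {1,2,4,5,6,7}→1  {2,3,4,5,6,7}→5
  placing 0:q first → 6 extensions
  placing 1:p first → 15 extensions
total linear extensions = 21

21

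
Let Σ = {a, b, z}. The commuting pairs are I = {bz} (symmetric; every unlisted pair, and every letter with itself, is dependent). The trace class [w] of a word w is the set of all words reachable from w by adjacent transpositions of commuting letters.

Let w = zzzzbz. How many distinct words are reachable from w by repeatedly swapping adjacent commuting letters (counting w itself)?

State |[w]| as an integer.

piece 0:z — minimal
piece 1:z rests on {0:z}
piece 2:z rests on {1:z}
piece 3:z rests on {2:z}
piece 4:b — minimal
piece 5:z rests on {3:z}
minimal pieces: {0:z, 4:b}
ways to finish when only these pieces remain (= sum over removing one remaining piece with nothing left below it):
  1 left: {4}→1  {5}→1
  2 left: {3,5}→1  {4,5}→2
  3 left: {2,3,5}→1  {3,4,5}→3
  4 left: {1,2,3,5}→1  {2,3,4,5}→4
  placing 0:z first → 5 extensions
  placing 4:b first → 1 extensions
total linear extensions = 6

6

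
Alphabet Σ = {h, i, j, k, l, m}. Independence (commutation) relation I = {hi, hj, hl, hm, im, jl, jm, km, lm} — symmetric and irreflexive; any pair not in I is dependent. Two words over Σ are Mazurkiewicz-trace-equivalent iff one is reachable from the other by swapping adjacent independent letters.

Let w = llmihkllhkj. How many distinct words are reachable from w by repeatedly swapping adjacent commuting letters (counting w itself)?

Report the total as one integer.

#0=l has no predecessor
#1=l depends on [0:l]
#2=m has no predecessor
#3=i depends on [1:l]
#4=h has no predecessor
#5=k depends on [3:i, 4:h]
#6=l depends on [5:k]
#7=l depends on [6:l]
#8=h depends on [5:k]
#9=k depends on [7:l, 8:h]
#10=j depends on [9:k]
sources: [0:l, 2:m, 4:h]
N(rest) = Σ N(rest − s) over sources s of rest; N(one piece) = 1:
  size 1 → [2]=1  [10]=1
  size 2 → [2,10]=2  [9,10]=1
  size 3 → [2,9,10]=3  [7,9,10]=1  [8,9,10]=1
  size 4 → [2,7,9,10]=4  [2,8,9,10]=4  [6,7,9,10]=1  [7,8,9,10]=2
  size 5 → [2,6,7,9,10]=5  [2,7,8,9,10]=10  [6,7,8,9,10]=3
  size 6 → [2,6,7,8,9,10]=18  [5,6,7,8,9,10]=3
  size 7 → [2,5,6,7,8,9,10]=21  [3,5,6,7,8,9,10]=3  [4,5,6,7,8,9,10]=3
  size 8 → [1,3,5,6,7,8,9,10]=3  [2,3,5,6,7,8,9,10]=24  [2,4,5,6,7,8,9,10]=24  [3,4,5,6,7,8,9,10]=6
  size 9 → [0,1,3,5,6,7,8,9,10]=3  [1,2,3,5,6,7,8,9,10]=27  [1,3,4,5,6,7,8,9,10]=9  [2,3,4,5,6,7,8,9,10]=54
  first=0(l) contributes 90
  first=2(m) contributes 12
  first=4(h) contributes 30
|[w]| = 132

132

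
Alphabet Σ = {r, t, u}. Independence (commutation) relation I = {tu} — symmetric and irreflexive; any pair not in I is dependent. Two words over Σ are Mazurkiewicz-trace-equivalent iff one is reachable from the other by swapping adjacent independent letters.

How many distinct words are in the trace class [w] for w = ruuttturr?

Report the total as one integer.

20

piece 0:r — minimal
piece 1:u rests on {0:r}
piece 2:u rests on {1:u}
piece 3:t rests on {0:r}
piece 4:t rests on {3:t}
piece 5:t rests on {4:t}
piece 6:u rests on {2:u}
piece 7:r rests on {5:t, 6:u}
piece 8:r rests on {7:r}
minimal pieces: {0:r}
ways to finish when only these pieces remain (= sum over removing one remaining piece with nothing left below it):
  1 left: {8}→1
  2 left: {7,8}→1
  3 left: {5,7,8}→1  {6,7,8}→1
  4 left: {2,6,7,8}→1  {4,5,7,8}→1  {5,6,7,8}→2
  5 left: {1,2,6,7,8}→1  {2,5,6,7,8}→3  {3,4,5,7,8}→1  {4,5,6,7,8}→3
  6 left: {1,2,5,6,7,8}→4  {2,4,5,6,7,8}→6  {3,4,5,6,7,8}→4
  7 left: {1,2,4,5,6,7,8}→10  {2,3,4,5,6,7,8}→10
  placing 0:r first → 20 extensions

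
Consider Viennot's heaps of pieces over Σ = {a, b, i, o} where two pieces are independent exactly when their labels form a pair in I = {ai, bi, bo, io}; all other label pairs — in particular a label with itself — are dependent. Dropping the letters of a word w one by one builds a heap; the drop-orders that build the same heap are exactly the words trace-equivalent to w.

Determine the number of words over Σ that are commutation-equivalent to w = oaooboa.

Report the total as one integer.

4

0(o) covers ∅
1(a) covers 0:o
2(o) covers 1:a
3(o) covers 2:o
4(b) covers 1:a
5(o) covers 3:o
6(a) covers 4:b, 5:o
floor of heap: 0:o
completions by unplaced set U, small U first (add the entries for U minus each lowest piece of U):
  |U|=1: {6}:1
  |U|=2: {4,6}:1  {5,6}:1
  |U|=3: {3,5,6}:1  {4,5,6}:2
  |U|=4: {2,3,5,6}:1  {3,4,5,6}:3
  |U|=5: {2,3,4,5,6}:4
  start at 0(o): 4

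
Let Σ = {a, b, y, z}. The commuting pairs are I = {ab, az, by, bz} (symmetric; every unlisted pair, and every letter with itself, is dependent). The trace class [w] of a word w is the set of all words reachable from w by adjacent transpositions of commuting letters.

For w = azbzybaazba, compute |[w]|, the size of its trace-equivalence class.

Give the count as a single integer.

drop 0:a onto floor
drop 1:z onto floor
drop 2:b onto floor
drop 3:z onto {1:z}
drop 4:y onto {0:a, 3:z}
drop 5:b onto {2:b}
drop 6:a onto {4:y}
drop 7:a onto {6:a}
drop 8:z onto {4:y}
drop 9:b onto {5:b}
drop 10:a onto {7:a}
ground layer = {0:a, 1:z, 2:b}
drop-orders for the pieces not yet dropped (sum over which currently-grounded one goes next):
  1 to go: {8} 1  {9} 1  {10} 1
  2 to go: {5,9} 1  {7,10} 1  {8,9} 2  {8,10} 2  {9,10} 2
  3 to go: {2,5,9} 1  {5,8,9} 3  {5,9,10} 3  {6,7,10} 1  {7,8,10} 3  {7,9,10} 3  {8,9,10} 6
  4 to go: {2,5,8,9} 4  {2,5,9,10} 4  {5,7,9,10} 6  {5,8,9,10} 12  {6,7,8,10} 4  {6,7,9,10} 4  {7,8,9,10} 12
  5 to go: {2,5,7,9,10} 10  {2,5,8,9,10} 20  {4,6,7,8,10} 4  {5,6,7,9,10} 10  {5,7,8,9,10} 30  {6,7,8,9,10} 20
  6 to go: {0,4,6,7,8,10} 4  {2,5,6,7,9,10} 20  {2,5,7,8,9,10} 60  {3,4,6,7,8,10} 4  {4,6,7,8,9,10} 24  {5,6,7,8,9,10} 60
  7 to go: {0,3,4,6,7,8,10} 8  {0,4,6,7,8,9,10} 28  {1,3,4,6,7,8,10} 4  {2,5,6,7,8,9,10} 140  {3,4,6,7,8,9,10} 28  {4,5,6,7,8,9,10} 84
  8 to go: {0,1,3,4,6,7,8,10} 12  {0,3,4,6,7,8,9,10} 64  {0,4,5,6,7,8,9,10} 112  {1,3,4,6,7,8,9,10} 32  {2,4,5,6,7,8,9,10} 224  {3,4,5,6,7,8,9,10} 112
  9 to go: {0,1,3,4,6,7,8,9,10} 108  {0,2,4,5,6,7,8,9,10} 336  {0,3,4,5,6,7,8,9,10} 288  {1,3,4,5,6,7,8,9,10} 144  {2,3,4,5,6,7,8,9,10} 336
  if 0:a drops first: 480 orders
  if 1:z drops first: 960 orders
  if 2:b drops first: 540 orders
heap linearizations: 1980

1980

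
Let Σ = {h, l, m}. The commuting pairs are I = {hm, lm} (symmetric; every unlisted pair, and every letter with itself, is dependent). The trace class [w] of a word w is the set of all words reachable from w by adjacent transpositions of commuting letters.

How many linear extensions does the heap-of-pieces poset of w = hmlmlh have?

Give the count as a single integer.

15

piece 0:h — minimal
piece 1:m — minimal
piece 2:l rests on {0:h}
piece 3:m rests on {1:m}
piece 4:l rests on {2:l}
piece 5:h rests on {4:l}
minimal pieces: {0:h, 1:m}
ways to finish when only these pieces remain (= sum over removing one remaining piece with nothing left below it):
  1 left: {3}→1  {5}→1
  2 left: {1,3}→1  {3,5}→2  {4,5}→1
  3 left: {1,3,5}→3  {2,4,5}→1  {3,4,5}→3
  4 left: {0,2,4,5}→1  {1,3,4,5}→6  {2,3,4,5}→4
  placing 0:h first → 10 extensions
  placing 1:m first → 5 extensions
total linear extensions = 15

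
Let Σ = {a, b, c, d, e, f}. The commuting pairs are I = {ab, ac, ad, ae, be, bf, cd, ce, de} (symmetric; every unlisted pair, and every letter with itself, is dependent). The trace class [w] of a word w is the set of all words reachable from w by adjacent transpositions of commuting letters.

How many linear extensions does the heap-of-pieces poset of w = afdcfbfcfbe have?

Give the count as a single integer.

18

drop 0:a onto floor
drop 1:f onto {0:a}
drop 2:d onto {1:f}
drop 3:c onto {1:f}
drop 4:f onto {2:d, 3:c}
drop 5:b onto {2:d, 3:c}
drop 6:f onto {4:f}
drop 7:c onto {5:b, 6:f}
drop 8:f onto {7:c}
drop 9:b onto {7:c}
drop 10:e onto {8:f}
ground layer = {0:a}
drop-orders for the pieces not yet dropped (sum over which currently-grounded one goes next):
  1 to go: {9} 1  {10} 1
  2 to go: {8,10} 1  {9,10} 2
  3 to go: {8,9,10} 3
  4 to go: {7,8,9,10} 3
  5 to go: {5,7,8,9,10} 3  {6,7,8,9,10} 3
  6 to go: {4,6,7,8,9,10} 3  {5,6,7,8,9,10} 6
  7 to go: {4,5,6,7,8,9,10} 9
  8 to go: {2,4,5,6,7,8,9,10} 9  {3,4,5,6,7,8,9,10} 9
  9 to go: {2,3,4,5,6,7,8,9,10} 18
  if 0:a drops first: 18 orders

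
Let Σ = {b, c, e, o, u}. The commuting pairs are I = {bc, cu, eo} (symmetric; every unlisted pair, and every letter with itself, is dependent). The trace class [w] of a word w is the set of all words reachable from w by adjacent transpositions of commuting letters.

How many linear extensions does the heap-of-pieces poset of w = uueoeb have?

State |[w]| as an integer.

3

0(u) covers ∅
1(u) covers 0:u
2(e) covers 1:u
3(o) covers 1:u
4(e) covers 2:e
5(b) covers 3:o, 4:e
floor of heap: 0:u
completions by unplaced set U, small U first (add the entries for U minus each lowest piece of U):
  |U|=1: {5}:1
  |U|=2: {3,5}:1  {4,5}:1
  |U|=3: {2,4,5}:1  {3,4,5}:2
  |U|=4: {2,3,4,5}:3
  start at 0(u): 3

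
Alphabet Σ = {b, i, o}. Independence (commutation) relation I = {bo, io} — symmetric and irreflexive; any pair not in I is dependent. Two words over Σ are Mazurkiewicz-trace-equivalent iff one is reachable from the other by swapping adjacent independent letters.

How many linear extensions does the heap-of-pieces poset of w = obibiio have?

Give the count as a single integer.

0(o) covers ∅
1(b) covers ∅
2(i) covers 1:b
3(b) covers 2:i
4(i) covers 3:b
5(i) covers 4:i
6(o) covers 0:o
floor of heap: 0:o, 1:b
completions by unplaced set U, small U first (add the entries for U minus each lowest piece of U):
  |U|=1: {5}:1  {6}:1
  |U|=2: {0,6}:1  {4,5}:1  {5,6}:2
  |U|=3: {0,5,6}:3  {3,4,5}:1  {4,5,6}:3
  |U|=4: {0,4,5,6}:6  {2,3,4,5}:1  {3,4,5,6}:4
  |U|=5: {0,3,4,5,6}:10  {1,2,3,4,5}:1  {2,3,4,5,6}:5
  start at 0(o): 6
  start at 1(b): 15
sum over floor = 21

21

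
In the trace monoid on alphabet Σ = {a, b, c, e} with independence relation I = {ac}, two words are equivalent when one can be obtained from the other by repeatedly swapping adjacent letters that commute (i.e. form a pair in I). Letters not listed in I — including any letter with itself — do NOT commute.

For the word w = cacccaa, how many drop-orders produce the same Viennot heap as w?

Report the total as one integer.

35

drop 0:c onto floor
drop 1:a onto floor
drop 2:c onto {0:c}
drop 3:c onto {2:c}
drop 4:c onto {3:c}
drop 5:a onto {1:a}
drop 6:a onto {5:a}
ground layer = {0:c, 1:a}
drop-orders for the pieces not yet dropped (sum over which currently-grounded one goes next):
  1 to go: {4} 1  {6} 1
  2 to go: {3,4} 1  {4,6} 2  {5,6} 1
  3 to go: {1,5,6} 1  {2,3,4} 1  {3,4,6} 3  {4,5,6} 3
  4 to go: {0,2,3,4} 1  {1,4,5,6} 4  {2,3,4,6} 4  {3,4,5,6} 6
  5 to go: {0,2,3,4,6} 5  {1,3,4,5,6} 10  {2,3,4,5,6} 10
  if 0:c drops first: 20 orders
  if 1:a drops first: 15 orders
heap linearizations: 35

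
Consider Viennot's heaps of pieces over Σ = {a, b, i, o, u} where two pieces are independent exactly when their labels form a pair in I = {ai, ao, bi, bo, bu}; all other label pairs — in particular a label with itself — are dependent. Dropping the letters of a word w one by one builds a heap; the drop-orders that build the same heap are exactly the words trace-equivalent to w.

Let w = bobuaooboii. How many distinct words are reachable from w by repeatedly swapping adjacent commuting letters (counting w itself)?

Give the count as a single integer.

301

drop 0:b onto floor
drop 1:o onto floor
drop 2:b onto {0:b}
drop 3:u onto {1:o}
drop 4:a onto {2:b, 3:u}
drop 5:o onto {3:u}
drop 6:o onto {5:o}
drop 7:b onto {4:a}
drop 8:o onto {6:o}
drop 9:i onto {8:o}
drop 10:i onto {9:i}
ground layer = {0:b, 1:o}
drop-orders for the pieces not yet dropped (sum over which currently-grounded one goes next):
  1 to go: {7} 1  {10} 1
  2 to go: {4,7} 1  {7,10} 2  {9,10} 1
  3 to go: {2,4,7} 1  {4,7,10} 3  {7,9,10} 3  {8,9,10} 1
  4 to go: {0,2,4,7} 1  {2,4,7,10} 4  {4,7,9,10} 6  {6,8,9,10} 1  {7,8,9,10} 4
  5 to go: {0,2,4,7,10} 5  {2,4,7,9,10} 10  {4,7,8,9,10} 10  {5,6,8,9,10} 1  {6,7,8,9,10} 5
  6 to go: {0,2,4,7,9,10} 15  {2,4,7,8,9,10} 20  {4,6,7,8,9,10} 15  {5,6,7,8,9,10} 6
  7 to go: {0,2,4,7,8,9,10} 35  {2,4,6,7,8,9,10} 35  {4,5,6,7,8,9,10} 21
  8 to go: {0,2,4,6,7,8,9,10} 70  {2,4,5,6,7,8,9,10} 56  {3,4,5,6,7,8,9,10} 21
  9 to go: {0,2,4,5,6,7,8,9,10} 126  {1,3,4,5,6,7,8,9,10} 21  {2,3,4,5,6,7,8,9,10} 77
  if 0:b drops first: 98 orders
  if 1:o drops first: 203 orders
heap linearizations: 301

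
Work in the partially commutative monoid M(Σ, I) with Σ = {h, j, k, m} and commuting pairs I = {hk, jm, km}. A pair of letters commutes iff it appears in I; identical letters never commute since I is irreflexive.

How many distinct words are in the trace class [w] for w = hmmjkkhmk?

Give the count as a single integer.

#0=h has no predecessor
#1=m depends on [0:h]
#2=m depends on [1:m]
#3=j depends on [0:h]
#4=k depends on [3:j]
#5=k depends on [4:k]
#6=h depends on [2:m, 3:j]
#7=m depends on [6:h]
#8=k depends on [5:k]
sources: [0:h]
N(rest) = Σ N(rest − s) over sources s of rest; N(one piece) = 1:
  size 1 → [7]=1  [8]=1
  size 2 → [5,8]=1  [6,7]=1  [7,8]=2
  size 3 → [2,6,7]=1  [4,5,8]=1  [5,7,8]=3  [6,7,8]=3
  size 4 → [1,2,6,7]=1  [2,6,7,8]=4  [4,5,7,8]=4  [5,6,7,8]=6
  size 5 → [1,2,6,7,8]=5  [2,5,6,7,8]=10  [4,5,6,7,8]=10
  size 6 → [1,2,5,6,7,8]=15  [2,4,5,6,7,8]=20  [3,4,5,6,7,8]=10
  size 7 → [1,2,4,5,6,7,8]=35  [2,3,4,5,6,7,8]=30
  first=0(h) contributes 65

65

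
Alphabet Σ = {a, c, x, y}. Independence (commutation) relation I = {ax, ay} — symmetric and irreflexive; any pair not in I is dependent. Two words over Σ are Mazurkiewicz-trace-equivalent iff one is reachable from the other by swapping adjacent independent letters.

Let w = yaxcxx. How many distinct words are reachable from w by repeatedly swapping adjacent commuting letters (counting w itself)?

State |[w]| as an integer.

3

#0=y has no predecessor
#1=a has no predecessor
#2=x depends on [0:y]
#3=c depends on [1:a, 2:x]
#4=x depends on [3:c]
#5=x depends on [4:x]
sources: [0:y, 1:a]
N(rest) = Σ N(rest − s) over sources s of rest; N(one piece) = 1:
  size 1 → [5]=1
  size 2 → [4,5]=1
  size 3 → [3,4,5]=1
  size 4 → [1,3,4,5]=1  [2,3,4,5]=1
  first=0(y) contributes 2
  first=1(a) contributes 1
|[w]| = 3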